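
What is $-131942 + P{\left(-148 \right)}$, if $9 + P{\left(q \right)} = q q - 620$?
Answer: $-110667$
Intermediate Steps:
$P{\left(q \right)} = -629 + q^{2}$ ($P{\left(q \right)} = -9 + \left(q q - 620\right) = -9 + \left(q^{2} - 620\right) = -9 + \left(-620 + q^{2}\right) = -629 + q^{2}$)
$-131942 + P{\left(-148 \right)} = -131942 - \left(629 - \left(-148\right)^{2}\right) = -131942 + \left(-629 + 21904\right) = -131942 + 21275 = -110667$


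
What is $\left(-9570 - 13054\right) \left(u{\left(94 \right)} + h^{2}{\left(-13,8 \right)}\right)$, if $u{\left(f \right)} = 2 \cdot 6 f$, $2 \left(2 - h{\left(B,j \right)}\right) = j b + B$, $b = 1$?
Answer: $-25978008$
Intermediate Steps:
$h{\left(B,j \right)} = 2 - \frac{B}{2} - \frac{j}{2}$ ($h{\left(B,j \right)} = 2 - \frac{j 1 + B}{2} = 2 - \frac{j + B}{2} = 2 - \frac{B + j}{2} = 2 - \left(\frac{B}{2} + \frac{j}{2}\right) = 2 - \frac{B}{2} - \frac{j}{2}$)
$u{\left(f \right)} = 12 f$
$\left(-9570 - 13054\right) \left(u{\left(94 \right)} + h^{2}{\left(-13,8 \right)}\right) = \left(-9570 - 13054\right) \left(12 \cdot 94 + \left(2 - - \frac{13}{2} - 4\right)^{2}\right) = - 22624 \left(1128 + \left(2 + \frac{13}{2} - 4\right)^{2}\right) = - 22624 \left(1128 + \left(\frac{9}{2}\right)^{2}\right) = - 22624 \left(1128 + \frac{81}{4}\right) = \left(-22624\right) \frac{4593}{4} = -25978008$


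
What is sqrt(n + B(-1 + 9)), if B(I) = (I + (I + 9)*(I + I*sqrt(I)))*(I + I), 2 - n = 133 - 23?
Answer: 2*sqrt(549 + 1088*sqrt(2)) ≈ 91.382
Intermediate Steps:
n = -108 (n = 2 - (133 - 23) = 2 - 1*110 = 2 - 110 = -108)
B(I) = 2*I*(I + (9 + I)*(I + I**(3/2))) (B(I) = (I + (9 + I)*(I + I**(3/2)))*(2*I) = 2*I*(I + (9 + I)*(I + I**(3/2))))
sqrt(n + B(-1 + 9)) = sqrt(-108 + (2*(-1 + 9)**3 + 2*(-1 + 9)**(7/2) + 18*(-1 + 9)**(5/2) + 20*(-1 + 9)**2)) = sqrt(-108 + (2*8**3 + 2*8**(7/2) + 18*8**(5/2) + 20*8**2)) = sqrt(-108 + (2*512 + 2*(1024*sqrt(2)) + 18*(128*sqrt(2)) + 20*64)) = sqrt(-108 + (1024 + 2048*sqrt(2) + 2304*sqrt(2) + 1280)) = sqrt(-108 + (2304 + 4352*sqrt(2))) = sqrt(2196 + 4352*sqrt(2))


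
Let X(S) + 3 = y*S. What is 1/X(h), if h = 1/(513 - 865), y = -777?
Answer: -352/279 ≈ -1.2616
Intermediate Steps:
h = -1/352 (h = 1/(-352) = -1/352 ≈ -0.0028409)
X(S) = -3 - 777*S
1/X(h) = 1/(-3 - 777*(-1/352)) = 1/(-3 + 777/352) = 1/(-279/352) = -352/279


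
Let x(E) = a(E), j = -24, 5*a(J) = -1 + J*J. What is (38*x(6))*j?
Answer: -6384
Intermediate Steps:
a(J) = -1/5 + J**2/5 (a(J) = (-1 + J*J)/5 = (-1 + J**2)/5 = -1/5 + J**2/5)
x(E) = -1/5 + E**2/5
(38*x(6))*j = (38*(-1/5 + (1/5)*6**2))*(-24) = (38*(-1/5 + (1/5)*36))*(-24) = (38*(-1/5 + 36/5))*(-24) = (38*7)*(-24) = 266*(-24) = -6384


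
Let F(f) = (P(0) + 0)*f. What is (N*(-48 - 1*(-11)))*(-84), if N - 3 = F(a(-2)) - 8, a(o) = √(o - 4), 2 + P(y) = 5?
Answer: -15540 + 9324*I*√6 ≈ -15540.0 + 22839.0*I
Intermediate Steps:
P(y) = 3 (P(y) = -2 + 5 = 3)
a(o) = √(-4 + o)
F(f) = 3*f (F(f) = (3 + 0)*f = 3*f)
N = -5 + 3*I*√6 (N = 3 + (3*√(-4 - 2) - 8) = 3 + (3*√(-6) - 8) = 3 + (3*(I*√6) - 8) = 3 + (3*I*√6 - 8) = 3 + (-8 + 3*I*√6) = -5 + 3*I*√6 ≈ -5.0 + 7.3485*I)
(N*(-48 - 1*(-11)))*(-84) = ((-5 + 3*I*√6)*(-48 - 1*(-11)))*(-84) = ((-5 + 3*I*√6)*(-48 + 11))*(-84) = ((-5 + 3*I*√6)*(-37))*(-84) = (185 - 111*I*√6)*(-84) = -15540 + 9324*I*√6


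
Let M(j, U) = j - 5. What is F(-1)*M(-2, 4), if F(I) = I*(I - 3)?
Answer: -28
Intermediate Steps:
F(I) = I*(-3 + I)
M(j, U) = -5 + j
F(-1)*M(-2, 4) = (-(-3 - 1))*(-5 - 2) = -1*(-4)*(-7) = 4*(-7) = -28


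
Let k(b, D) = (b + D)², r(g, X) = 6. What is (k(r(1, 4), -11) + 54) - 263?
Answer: -184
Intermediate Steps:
k(b, D) = (D + b)²
(k(r(1, 4), -11) + 54) - 263 = ((-11 + 6)² + 54) - 263 = ((-5)² + 54) - 263 = (25 + 54) - 263 = 79 - 263 = -184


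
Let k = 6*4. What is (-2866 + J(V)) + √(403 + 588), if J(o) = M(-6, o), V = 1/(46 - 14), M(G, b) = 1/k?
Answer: -68783/24 + √991 ≈ -2834.5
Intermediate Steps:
k = 24
M(G, b) = 1/24
V = 1/32 ≈ 0.031250
J(o) = 1/24
(-2866 + J(V)) + √(403 + 588) = (-2866 + 1/24) + √(403 + 588) = -68783/24 + √991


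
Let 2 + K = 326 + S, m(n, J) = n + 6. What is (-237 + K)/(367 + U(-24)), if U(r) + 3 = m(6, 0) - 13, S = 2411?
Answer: 2498/363 ≈ 6.8815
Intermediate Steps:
m(n, J) = 6 + n
U(r) = -4 (U(r) = -3 + ((6 + 6) - 13) = -3 + (12 - 13) = -3 - 1 = -4)
K = 2735 (K = -2 + (326 + 2411) = -2 + 2737 = 2735)
(-237 + K)/(367 + U(-24)) = (-237 + 2735)/(367 - 4) = 2498/363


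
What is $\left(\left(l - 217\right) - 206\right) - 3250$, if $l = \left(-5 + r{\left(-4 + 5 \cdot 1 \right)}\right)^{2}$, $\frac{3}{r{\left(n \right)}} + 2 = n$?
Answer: $-3609$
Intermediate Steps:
$r{\left(n \right)} = \frac{3}{-2 + n}$
$l = 64$ ($l = \left(-5 + \frac{3}{-2 + \left(-4 + 5 \cdot 1\right)}\right)^{2} = \left(-5 + \frac{3}{-2 + \left(-4 + 5\right)}\right)^{2} = \left(-5 + \frac{3}{-2 + 1}\right)^{2} = \left(-5 + \frac{3}{-1}\right)^{2} = \left(-5 + 3 \left(-1\right)\right)^{2} = \left(-5 - 3\right)^{2} = \left(-8\right)^{2} = 64$)
$\left(\left(l - 217\right) - 206\right) - 3250 = \left(\left(64 - 217\right) - 206\right) - 3250 = \left(-153 - 206\right) - 3250 = -359 - 3250 = -3609$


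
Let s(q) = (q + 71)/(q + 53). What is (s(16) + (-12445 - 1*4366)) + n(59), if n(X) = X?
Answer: -385267/23 ≈ -16751.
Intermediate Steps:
s(q) = (71 + q)/(53 + q)
(s(16) + (-12445 - 1*4366)) + n(59) = ((71 + 16)/(53 + 16) + (-12445 - 1*4366)) + 59 = (87/69 + (-12445 - 4366)) + 59 = ((1/69)*87 - 16811) + 59 = (29/23 - 16811) + 59 = -386624/23 + 59 = -385267/23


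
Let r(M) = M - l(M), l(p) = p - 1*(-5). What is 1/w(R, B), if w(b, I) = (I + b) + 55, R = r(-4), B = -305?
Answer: -1/255 ≈ -0.0039216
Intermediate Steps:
l(p) = 5 + p (l(p) = p + 5 = 5 + p)
r(M) = -5 (r(M) = M - (5 + M) = M + (-5 - M) = -5)
R = -5
w(b, I) = 55 + I + b
1/w(R, B) = 1/(55 - 305 - 5) = 1/(-255) = -1/255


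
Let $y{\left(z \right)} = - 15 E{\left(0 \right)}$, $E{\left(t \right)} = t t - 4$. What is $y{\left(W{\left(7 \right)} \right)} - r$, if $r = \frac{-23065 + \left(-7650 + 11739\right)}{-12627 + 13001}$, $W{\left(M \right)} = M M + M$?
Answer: $\frac{20708}{187} \approx 110.74$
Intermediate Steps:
$E{\left(t \right)} = -4 + t^{2}$ ($E{\left(t \right)} = t^{2} - 4 = -4 + t^{2}$)
$W{\left(M \right)} = M + M^{2}$ ($W{\left(M \right)} = M^{2} + M = M + M^{2}$)
$r = - \frac{9488}{187}$ ($r = \frac{-23065 + 4089}{374} = \left(-18976\right) \frac{1}{374} = - \frac{9488}{187} \approx -50.738$)
$y{\left(z \right)} = 60$ ($y{\left(z \right)} = - 15 \left(-4 + 0^{2}\right) = - 15 \left(-4 + 0\right) = \left(-15\right) \left(-4\right) = 60$)
$y{\left(W{\left(7 \right)} \right)} - r = 60 - - \frac{9488}{187} = 60 + \frac{9488}{187} = \frac{20708}{187}$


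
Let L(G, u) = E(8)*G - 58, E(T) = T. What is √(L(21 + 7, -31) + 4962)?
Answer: 2*√1282 ≈ 71.610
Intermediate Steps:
L(G, u) = -58 + 8*G (L(G, u) = 8*G - 58 = -58 + 8*G)
√(L(21 + 7, -31) + 4962) = √((-58 + 8*(21 + 7)) + 4962) = √((-58 + 8*28) + 4962) = √((-58 + 224) + 4962) = √(166 + 4962) = √5128 = 2*√1282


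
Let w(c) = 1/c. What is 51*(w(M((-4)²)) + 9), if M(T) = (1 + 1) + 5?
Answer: 3264/7 ≈ 466.29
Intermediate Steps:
M(T) = 7 (M(T) = 2 + 5 = 7)
51*(w(M((-4)²)) + 9) = 51*(1/7 + 9) = 51*(⅐ + 9) = 51*(64/7) = 3264/7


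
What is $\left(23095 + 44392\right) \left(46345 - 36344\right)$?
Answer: $674937487$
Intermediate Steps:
$\left(23095 + 44392\right) \left(46345 - 36344\right) = 67487 \cdot 10001 = 674937487$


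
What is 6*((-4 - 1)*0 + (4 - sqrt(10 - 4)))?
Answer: 24 - 6*sqrt(6) ≈ 9.3031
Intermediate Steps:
6*((-4 - 1)*0 + (4 - sqrt(10 - 4))) = 6*(-5*0 + (4 - sqrt(6))) = 6*(0 + (4 - sqrt(6))) = 6*(4 - sqrt(6)) = 24 - 6*sqrt(6)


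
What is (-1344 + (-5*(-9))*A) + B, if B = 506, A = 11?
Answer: -343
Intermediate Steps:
(-1344 + (-5*(-9))*A) + B = (-1344 - 5*(-9)*11) + 506 = (-1344 + 45*11) + 506 = (-1344 + 495) + 506 = -849 + 506 = -343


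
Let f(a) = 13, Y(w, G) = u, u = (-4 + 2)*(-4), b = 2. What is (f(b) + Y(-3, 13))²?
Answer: 441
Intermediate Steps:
u = 8 (u = -2*(-4) = 8)
Y(w, G) = 8
(f(b) + Y(-3, 13))² = (13 + 8)² = 21² = 441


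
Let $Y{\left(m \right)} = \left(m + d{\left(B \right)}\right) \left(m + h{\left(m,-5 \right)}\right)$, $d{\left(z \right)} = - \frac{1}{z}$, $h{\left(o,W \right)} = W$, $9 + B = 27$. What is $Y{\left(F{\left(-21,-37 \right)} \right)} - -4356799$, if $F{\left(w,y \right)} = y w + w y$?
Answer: $\frac{121749461}{18} \approx 6.7639 \cdot 10^{6}$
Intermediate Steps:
$B = 18$ ($B = -9 + 27 = 18$)
$F{\left(w,y \right)} = 2 w y$ ($F{\left(w,y \right)} = w y + w y = 2 w y$)
$Y{\left(m \right)} = \left(-5 + m\right) \left(- \frac{1}{18} + m\right)$ ($Y{\left(m \right)} = \left(m - \frac{1}{18}\right) \left(m - 5\right) = \left(m - \frac{1}{18}\right) \left(-5 + m\right) = \left(- \frac{1}{18} + m\right) \left(-5 + m\right) = \left(-5 + m\right) \left(- \frac{1}{18} + m\right)$)
$Y{\left(F{\left(-21,-37 \right)} \right)} - -4356799 = \left(\frac{5}{18} + \left(2 \left(-21\right) \left(-37\right)\right)^{2} - \frac{91 \cdot 2 \left(-21\right) \left(-37\right)}{18}\right) - -4356799 = \left(\frac{5}{18} + 1554^{2} - \frac{23569}{3}\right) + 4356799 = \left(\frac{5}{18} + 2414916 - \frac{23569}{3}\right) + 4356799 = \frac{43327079}{18} + 4356799 = \frac{121749461}{18}$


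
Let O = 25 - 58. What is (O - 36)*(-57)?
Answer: 3933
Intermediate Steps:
O = -33
(O - 36)*(-57) = (-33 - 36)*(-57) = -69*(-57) = 3933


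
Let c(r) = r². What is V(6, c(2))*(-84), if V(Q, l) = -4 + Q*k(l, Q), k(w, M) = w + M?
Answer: -4704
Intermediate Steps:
k(w, M) = M + w
V(Q, l) = -4 + Q*(Q + l)
V(6, c(2))*(-84) = (-4 + 6*(6 + 2²))*(-84) = (-4 + 6*(6 + 4))*(-84) = (-4 + 6*10)*(-84) = (-4 + 60)*(-84) = 56*(-84) = -4704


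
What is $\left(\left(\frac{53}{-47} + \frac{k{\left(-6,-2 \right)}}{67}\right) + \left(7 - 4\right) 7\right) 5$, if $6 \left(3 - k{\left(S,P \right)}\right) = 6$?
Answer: $\frac{313360}{3149} \approx 99.511$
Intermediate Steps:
$k{\left(S,P \right)} = 2$ ($k{\left(S,P \right)} = 3 - 1 = 2$)
$\left(\left(\frac{53}{-47} + \frac{k{\left(-6,-2 \right)}}{67}\right) + \left(7 - 4\right) 7\right) 5 = \left(\left(\frac{53}{-47} + \frac{2}{67}\right) + \left(7 - 4\right) 7\right) 5 = \left(\left(53 \left(- \frac{1}{47}\right) + 2 \cdot \frac{1}{67}\right) + 3 \cdot 7\right) 5 = \left(\left(- \frac{53}{47} + \frac{2}{67}\right) + 21\right) 5 = \left(- \frac{3457}{3149} + 21\right) 5 = \frac{62672}{3149} \cdot 5 = \frac{313360}{3149}$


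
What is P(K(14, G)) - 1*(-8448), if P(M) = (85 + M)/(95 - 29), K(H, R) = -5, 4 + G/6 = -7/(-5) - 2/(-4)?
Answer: 278824/33 ≈ 8449.2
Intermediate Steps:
G = -63/5 (G = -24 + 6*(-7/(-5) - 2/(-4)) = -24 + 6*(-7*(-⅕) - 2*(-¼)) = -24 + 6*(7/5 + ½) = -24 + 6*(19/10) = -24 + 57/5 = -63/5 ≈ -12.600)
P(M) = 85/66 + M/66 (P(M) = (85 + M)/66 = (85 + M)*(1/66) = 85/66 + M/66)
P(K(14, G)) - 1*(-8448) = (85/66 + (1/66)*(-5)) - 1*(-8448) = (85/66 - 5/66) + 8448 = 40/33 + 8448 = 278824/33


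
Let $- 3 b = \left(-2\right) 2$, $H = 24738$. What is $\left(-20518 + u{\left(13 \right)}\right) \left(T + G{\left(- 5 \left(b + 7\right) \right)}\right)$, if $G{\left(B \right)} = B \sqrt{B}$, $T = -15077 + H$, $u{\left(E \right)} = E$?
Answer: $-198098805 + \frac{4271875 i \sqrt{15}}{3} \approx -1.981 \cdot 10^{8} + 5.515 \cdot 10^{6} i$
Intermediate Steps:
$b = \frac{4}{3}$ ($b = - \frac{\left(-2\right) 2}{3} = \left(- \frac{1}{3}\right) \left(-4\right) = \frac{4}{3} \approx 1.3333$)
$T = 9661$ ($T = -15077 + 24738 = 9661$)
$G{\left(B \right)} = B^{\frac{3}{2}}$
$\left(-20518 + u{\left(13 \right)}\right) \left(T + G{\left(- 5 \left(b + 7\right) \right)}\right) = \left(-20518 + 13\right) \left(9661 + \left(- 5 \left(\frac{4}{3} + 7\right)\right)^{\frac{3}{2}}\right) = - 20505 \left(9661 + \left(\left(-5\right) \frac{25}{3}\right)^{\frac{3}{2}}\right) = - 20505 \left(9661 + \left(- \frac{125}{3}\right)^{\frac{3}{2}}\right) = - 20505 \left(9661 - \frac{625 i \sqrt{15}}{9}\right) = -198098805 + \frac{4271875 i \sqrt{15}}{3}$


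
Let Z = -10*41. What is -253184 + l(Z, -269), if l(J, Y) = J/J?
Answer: -253183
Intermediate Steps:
Z = -410
l(J, Y) = 1
-253184 + l(Z, -269) = -253184 + 1 = -253183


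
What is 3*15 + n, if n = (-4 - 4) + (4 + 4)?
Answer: 45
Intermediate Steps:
n = 0 (n = -8 + 8 = 0)
3*15 + n = 3*15 + 0 = 45 + 0 = 45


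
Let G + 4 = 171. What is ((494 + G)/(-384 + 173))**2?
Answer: 436921/44521 ≈ 9.8138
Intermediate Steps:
G = 167 (G = -4 + 171 = 167)
((494 + G)/(-384 + 173))**2 = ((494 + 167)/(-384 + 173))**2 = (661/(-211))**2 = (661*(-1/211))**2 = (-661/211)**2 = 436921/44521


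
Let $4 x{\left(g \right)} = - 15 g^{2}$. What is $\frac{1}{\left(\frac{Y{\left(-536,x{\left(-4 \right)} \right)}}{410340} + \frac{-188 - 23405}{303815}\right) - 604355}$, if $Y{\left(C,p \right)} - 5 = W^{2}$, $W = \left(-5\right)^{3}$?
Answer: $- \frac{4155581570}{2511446664154789} \approx -1.6547 \cdot 10^{-6}$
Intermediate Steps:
$x{\left(g \right)} = - \frac{15 g^{2}}{4}$ ($x{\left(g \right)} = \frac{\left(-15\right) g^{2}}{4} = - \frac{15 g^{2}}{4}$)
$W = -125$
$Y{\left(C,p \right)} = 15630$ ($Y{\left(C,p \right)} = 5 + \left(-125\right)^{2} = 5 + 15625 = 15630$)
$\frac{1}{\left(\frac{Y{\left(-536,x{\left(-4 \right)} \right)}}{410340} + \frac{-188 - 23405}{303815}\right) - 604355} = \frac{1}{\left(\frac{15630}{410340} + \frac{-188 - 23405}{303815}\right) - 604355} = \frac{1}{\left(15630 \cdot \frac{1}{410340} + \left(-188 - 23405\right) \frac{1}{303815}\right) - 604355} = \frac{1}{\left(\frac{521}{13678} - \frac{23593}{303815}\right) - 604355} = \frac{1}{- \frac{164417439}{4155581570} - 604355} = \frac{1}{- \frac{2511446664154789}{4155581570}} = - \frac{4155581570}{2511446664154789}$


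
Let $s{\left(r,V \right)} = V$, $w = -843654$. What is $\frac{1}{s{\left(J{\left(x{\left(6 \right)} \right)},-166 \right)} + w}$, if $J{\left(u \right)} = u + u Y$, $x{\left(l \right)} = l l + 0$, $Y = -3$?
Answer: $- \frac{1}{843820} \approx -1.1851 \cdot 10^{-6}$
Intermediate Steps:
$x{\left(l \right)} = l^{2}$ ($x{\left(l \right)} = l^{2} + 0 = l^{2}$)
$J{\left(u \right)} = - 2 u$ ($J{\left(u \right)} = u + u \left(-3\right) = u - 3 u = - 2 u$)
$\frac{1}{s{\left(J{\left(x{\left(6 \right)} \right)},-166 \right)} + w} = \frac{1}{-166 - 843654} = \frac{1}{-843820} = - \frac{1}{843820}$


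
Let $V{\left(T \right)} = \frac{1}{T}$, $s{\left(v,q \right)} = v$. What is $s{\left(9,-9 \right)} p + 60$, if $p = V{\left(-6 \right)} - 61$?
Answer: $- \frac{981}{2} \approx -490.5$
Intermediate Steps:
$p = - \frac{367}{6}$ ($p = \frac{1}{-6} - 61 = - \frac{1}{6} - 61 = - \frac{367}{6} \approx -61.167$)
$s{\left(9,-9 \right)} p + 60 = 9 \left(- \frac{367}{6}\right) + 60 = - \frac{1101}{2} + 60 = - \frac{981}{2}$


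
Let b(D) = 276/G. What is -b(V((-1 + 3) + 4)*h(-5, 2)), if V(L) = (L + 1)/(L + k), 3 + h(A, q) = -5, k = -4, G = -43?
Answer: 276/43 ≈ 6.4186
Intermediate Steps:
h(A, q) = -8 (h(A, q) = -3 - 5 = -8)
V(L) = (1 + L)/(-4 + L) (V(L) = (L + 1)/(L - 4) = (1 + L)/(-4 + L))
b(D) = -276/43 (b(D) = 276/(-43) = 276*(-1/43) = -276/43)
-b(V((-1 + 3) + 4)*h(-5, 2)) = -1*(-276/43) = 276/43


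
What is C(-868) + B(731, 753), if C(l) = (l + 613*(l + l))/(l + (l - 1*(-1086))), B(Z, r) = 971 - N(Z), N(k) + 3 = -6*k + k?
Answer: 2036943/325 ≈ 6267.5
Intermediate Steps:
N(k) = -3 - 5*k (N(k) = -3 + (-6*k + k) = -3 - 5*k)
B(Z, r) = 974 + 5*Z (B(Z, r) = 971 - (-3 - 5*Z) = 971 + (3 + 5*Z) = 974 + 5*Z)
C(l) = 1227*l/(1086 + 2*l) (C(l) = (l + 613*(2*l))/(l + (l + 1086)) = (l + 1226*l)/(l + (1086 + l)) = (1227*l)/(1086 + 2*l) = 1227*l/(1086 + 2*l))
C(-868) + B(731, 753) = (1227/2)*(-868)/(543 - 868) + (974 + 5*731) = (1227/2)*(-868)/(-325) + (974 + 3655) = (1227/2)*(-868)*(-1/325) + 4629 = 532518/325 + 4629 = 2036943/325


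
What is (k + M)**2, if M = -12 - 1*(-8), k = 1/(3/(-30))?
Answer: 196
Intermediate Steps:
k = -10 (k = 1/(3*(-1/30)) = 1/(-1/10) = -10)
M = -4 (M = -12 + 8 = -4)
(k + M)**2 = (-10 - 4)**2 = (-14)**2 = 196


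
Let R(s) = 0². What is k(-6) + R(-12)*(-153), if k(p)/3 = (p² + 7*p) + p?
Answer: -36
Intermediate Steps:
R(s) = 0
k(p) = 3*p² + 24*p (k(p) = 3*((p² + 7*p) + p) = 3*(p² + 8*p) = 3*p² + 24*p)
k(-6) + R(-12)*(-153) = 3*(-6)*(8 - 6) + 0*(-153) = 3*(-6)*2 + 0 = -36 + 0 = -36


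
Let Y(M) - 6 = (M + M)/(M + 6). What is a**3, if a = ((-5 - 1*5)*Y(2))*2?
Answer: -2197000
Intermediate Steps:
Y(M) = 6 + 2*M/(6 + M) (Y(M) = 6 + (M + M)/(M + 6) = 6 + (2*M)/(6 + M) = 6 + 2*M/(6 + M))
a = -130 (a = ((-5 - 1*5)*(4*(9 + 2*2)/(6 + 2)))*2 = ((-5 - 5)*(4*(9 + 4)/8))*2 = -40*13/8*2 = -10*13/2*2 = -65*2 = -130)
a**3 = (-130)**3 = -2197000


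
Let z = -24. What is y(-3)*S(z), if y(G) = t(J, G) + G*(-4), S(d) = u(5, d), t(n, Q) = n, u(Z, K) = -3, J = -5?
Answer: -21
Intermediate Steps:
S(d) = -3
y(G) = -5 - 4*G (y(G) = -5 + G*(-4) = -5 - 4*G)
y(-3)*S(z) = (-5 - 4*(-3))*(-3) = (-5 + 12)*(-3) = 7*(-3) = -21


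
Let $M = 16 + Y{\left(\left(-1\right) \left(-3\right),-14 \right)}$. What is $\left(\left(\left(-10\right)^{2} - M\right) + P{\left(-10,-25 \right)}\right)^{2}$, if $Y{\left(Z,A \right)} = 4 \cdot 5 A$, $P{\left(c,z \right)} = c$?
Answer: $125316$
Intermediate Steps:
$Y{\left(Z,A \right)} = 20 A$
$M = -264$ ($M = 16 + 20 \left(-14\right) = 16 - 280 = -264$)
$\left(\left(\left(-10\right)^{2} - M\right) + P{\left(-10,-25 \right)}\right)^{2} = \left(\left(\left(-10\right)^{2} - -264\right) - 10\right)^{2} = \left(\left(100 + 264\right) - 10\right)^{2} = \left(364 - 10\right)^{2} = 354^{2} = 125316$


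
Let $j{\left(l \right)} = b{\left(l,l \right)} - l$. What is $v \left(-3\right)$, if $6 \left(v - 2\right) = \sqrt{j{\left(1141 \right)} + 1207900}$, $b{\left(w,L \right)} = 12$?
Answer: $-6 - \frac{\sqrt{1206771}}{2} \approx -555.27$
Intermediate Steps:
$j{\left(l \right)} = 12 - l$
$v = 2 + \frac{\sqrt{1206771}}{6}$ ($v = 2 + \frac{\sqrt{\left(12 - 1141\right) + 1207900}}{6} = 2 + \frac{\sqrt{-1129 + 1207900}}{6} = 2 + \frac{\sqrt{1206771}}{6} \approx 185.09$)
$v \left(-3\right) = \left(2 + \frac{\sqrt{1206771}}{6}\right) \left(-3\right) = -6 - \frac{\sqrt{1206771}}{2}$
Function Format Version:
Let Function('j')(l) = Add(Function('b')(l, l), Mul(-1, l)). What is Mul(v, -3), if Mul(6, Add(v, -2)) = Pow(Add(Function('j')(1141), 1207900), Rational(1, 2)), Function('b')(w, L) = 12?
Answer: Add(-6, Mul(Rational(-1, 2), Pow(1206771, Rational(1, 2)))) ≈ -555.27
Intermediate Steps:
Function('j')(l) = Add(12, Mul(-1, l))
v = Add(2, Mul(Rational(1, 6), Pow(1206771, Rational(1, 2)))) (v = Add(2, Mul(Rational(1, 6), Pow(Add(Add(12, Mul(-1, 1141)), 1207900), Rational(1, 2)))) = Add(2, Mul(Rational(1, 6), Pow(Add(Add(12, -1141), 1207900), Rational(1, 2)))) = Add(2, Mul(Rational(1, 6), Pow(Add(-1129, 1207900), Rational(1, 2)))) = Add(2, Mul(Rational(1, 6), Pow(1206771, Rational(1, 2)))) ≈ 185.09)
Mul(v, -3) = Mul(Add(2, Mul(Rational(1, 6), Pow(1206771, Rational(1, 2)))), -3) = Add(-6, Mul(Rational(-1, 2), Pow(1206771, Rational(1, 2))))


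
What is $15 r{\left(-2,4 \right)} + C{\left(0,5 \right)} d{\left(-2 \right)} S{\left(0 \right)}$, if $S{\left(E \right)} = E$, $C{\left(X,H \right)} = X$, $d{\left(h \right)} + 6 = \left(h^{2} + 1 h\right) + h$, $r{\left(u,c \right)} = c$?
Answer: $60$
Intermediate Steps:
$d{\left(h \right)} = -6 + h^{2} + 2 h$ ($d{\left(h \right)} = -6 + \left(\left(h^{2} + 1 h\right) + h\right) = -6 + \left(\left(h^{2} + h\right) + h\right) = -6 + \left(\left(h + h^{2}\right) + h\right) = -6 + \left(h^{2} + 2 h\right) = -6 + h^{2} + 2 h$)
$15 r{\left(-2,4 \right)} + C{\left(0,5 \right)} d{\left(-2 \right)} S{\left(0 \right)} = 15 \cdot 4 + 0 \left(-6 + \left(-2\right)^{2} + 2 \left(-2\right)\right) 0 = 60 + 0 \left(-6 + 4 - 4\right) 0 = 60 + 0 \left(-6\right) 0 = 60 + 0 \cdot 0 = 60 + 0 = 60$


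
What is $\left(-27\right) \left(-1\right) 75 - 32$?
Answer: $1993$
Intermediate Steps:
$\left(-27\right) \left(-1\right) 75 - 32 = 27 \cdot 75 - 32 = 2025 - 32 = 1993$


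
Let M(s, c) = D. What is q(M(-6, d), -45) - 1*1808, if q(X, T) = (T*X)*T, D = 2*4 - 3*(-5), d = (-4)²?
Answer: 44767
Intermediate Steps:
d = 16
D = 23 (D = 8 + 15 = 23)
M(s, c) = 23
q(X, T) = X*T²
q(M(-6, d), -45) - 1*1808 = 23*(-45)² - 1*1808 = 23*2025 - 1808 = 46575 - 1808 = 44767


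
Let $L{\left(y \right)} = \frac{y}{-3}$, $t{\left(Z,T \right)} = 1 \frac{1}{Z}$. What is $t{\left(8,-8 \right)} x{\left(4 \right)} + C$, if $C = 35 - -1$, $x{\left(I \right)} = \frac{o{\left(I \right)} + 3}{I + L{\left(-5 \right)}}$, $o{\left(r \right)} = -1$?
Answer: $\frac{2451}{68} \approx 36.044$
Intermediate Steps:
$t{\left(Z,T \right)} = \frac{1}{Z}$
$L{\left(y \right)} = - \frac{y}{3}$ ($L{\left(y \right)} = y \left(- \frac{1}{3}\right) = - \frac{y}{3}$)
$x{\left(I \right)} = \frac{2}{\frac{5}{3} + I}$ ($x{\left(I \right)} = \frac{-1 + 3}{I - - \frac{5}{3}} = \frac{2}{I + \frac{5}{3}} = \frac{2}{\frac{5}{3} + I}$)
$C = 36$ ($C = 35 + 1 = 36$)
$t{\left(8,-8 \right)} x{\left(4 \right)} + C = \frac{6 \frac{1}{5 + 3 \cdot 4}}{8} + 36 = \frac{6 \frac{1}{5 + 12}}{8} + 36 = \frac{6 \cdot \frac{1}{17}}{8} + 36 = \frac{1}{8} \cdot \frac{6}{17} + 36 = \frac{3}{68} + 36 = \frac{2451}{68}$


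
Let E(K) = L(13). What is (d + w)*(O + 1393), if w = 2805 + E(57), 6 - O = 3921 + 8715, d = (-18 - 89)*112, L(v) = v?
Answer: 102998342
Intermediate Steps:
E(K) = 13
d = -11984 (d = -107*112 = -11984)
O = -12630 (O = 6 - (3921 + 8715) = 6 - 1*12636 = 6 - 12636 = -12630)
w = 2818 (w = 2805 + 13 = 2818)
(d + w)*(O + 1393) = (-11984 + 2818)*(-12630 + 1393) = -9166*(-11237) = 102998342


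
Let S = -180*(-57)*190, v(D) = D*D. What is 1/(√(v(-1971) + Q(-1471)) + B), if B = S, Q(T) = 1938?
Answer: 649800/1266718824407 - √3886779/3800156473221 ≈ 5.1246e-7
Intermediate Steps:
v(D) = D²
S = 1949400 (S = 10260*190 = 1949400)
B = 1949400
1/(√(v(-1971) + Q(-1471)) + B) = 1/(√((-1971)² + 1938) + 1949400) = 1/(√(3884841 + 1938) + 1949400) = 1/(√3886779 + 1949400) = 1/(1949400 + √3886779)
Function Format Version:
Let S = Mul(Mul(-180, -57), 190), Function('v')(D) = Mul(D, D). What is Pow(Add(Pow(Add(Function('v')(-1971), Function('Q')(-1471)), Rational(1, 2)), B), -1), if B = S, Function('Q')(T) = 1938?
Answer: Add(Rational(649800, 1266718824407), Mul(Rational(-1, 3800156473221), Pow(3886779, Rational(1, 2)))) ≈ 5.1246e-7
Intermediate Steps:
Function('v')(D) = Pow(D, 2)
S = 1949400 (S = Mul(10260, 190) = 1949400)
B = 1949400
Pow(Add(Pow(Add(Function('v')(-1971), Function('Q')(-1471)), Rational(1, 2)), B), -1) = Pow(Add(Pow(Add(Pow(-1971, 2), 1938), Rational(1, 2)), 1949400), -1) = Pow(Add(Pow(Add(3884841, 1938), Rational(1, 2)), 1949400), -1) = Pow(Add(Pow(3886779, Rational(1, 2)), 1949400), -1) = Pow(Add(1949400, Pow(3886779, Rational(1, 2))), -1)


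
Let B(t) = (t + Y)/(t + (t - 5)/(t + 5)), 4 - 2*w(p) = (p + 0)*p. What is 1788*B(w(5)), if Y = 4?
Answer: 19668/13 ≈ 1512.9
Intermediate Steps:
w(p) = 2 - p²/2 (w(p) = 2 - (p + 0)*p/2 = 2 - p*p/2 = 2 - p²/2)
B(t) = (4 + t)/(t + (-5 + t)/(5 + t)) (B(t) = (t + 4)/(t + (t - 5)/(t + 5)) = (4 + t)/(t + (-5 + t)/(5 + t)))
1788*B(w(5)) = 1788*((20 + (2 - ½*5²)² + 9*(2 - ½*5²))/(-5 + (2 - ½*5²)² + 6*(2 - ½*5²))) = 1788*((20 + (2 - ½*25)² + 9*(2 - ½*25))/(-5 + (2 - ½*25)² + 6*(2 - ½*25))) = 1788*((20 + (2 - 25/2)² + 9*(2 - 25/2))/(-5 + (2 - 25/2)² + 6*(2 - 25/2))) = 1788*((20 + (-21/2)² + 9*(-21/2))/(-5 + (-21/2)² + 6*(-21/2))) = 1788*((20 + 441/4 - 189/2)/(-5 + 441/4 - 63)) = 1788*((143/4)/(169/4)) = 1788*((4/169)*(143/4)) = 1788*(11/13) = 19668/13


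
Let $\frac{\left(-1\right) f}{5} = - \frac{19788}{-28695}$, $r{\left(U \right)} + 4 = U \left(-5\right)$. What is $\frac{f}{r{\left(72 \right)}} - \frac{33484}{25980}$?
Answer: $- \frac{1446538538}{1130669085} \approx -1.2794$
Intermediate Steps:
$r{\left(U \right)} = -4 - 5 U$ ($r{\left(U \right)} = -4 + U \left(-5\right) = -4 - 5 U$)
$f = - \frac{6596}{1913}$ ($f = - 5 \left(- \frac{19788}{-28695}\right) = - 5 \left(\left(-19788\right) \left(- \frac{1}{28695}\right)\right) = \left(-5\right) \frac{6596}{9565} = - \frac{6596}{1913} \approx -3.448$)
$\frac{f}{r{\left(72 \right)}} - \frac{33484}{25980} = - \frac{6596}{1913 \left(-4 - 360\right)} - \frac{33484}{25980} = - \frac{6596}{1913 \left(-4 - 360\right)} - \frac{8371}{6495} = - \frac{6596}{1913 \left(-364\right)} - \frac{8371}{6495} = \left(- \frac{6596}{1913}\right) \left(- \frac{1}{364}\right) - \frac{8371}{6495} = \frac{1649}{174083} - \frac{8371}{6495} = - \frac{1446538538}{1130669085}$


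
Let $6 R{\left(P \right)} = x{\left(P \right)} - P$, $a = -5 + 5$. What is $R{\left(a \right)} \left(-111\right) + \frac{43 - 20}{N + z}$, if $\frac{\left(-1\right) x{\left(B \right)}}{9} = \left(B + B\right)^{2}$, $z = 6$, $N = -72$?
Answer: $- \frac{23}{66} \approx -0.34848$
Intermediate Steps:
$x{\left(B \right)} = - 36 B^{2}$ ($x{\left(B \right)} = - 9 \left(B + B\right)^{2} = - 9 \left(2 B\right)^{2} = - 9 \cdot 4 B^{2} = - 36 B^{2}$)
$a = 0$
$R{\left(P \right)} = - 6 P^{2} - \frac{P}{6}$ ($R{\left(P \right)} = \frac{- 36 P^{2} - P}{6} = \frac{- P - 36 P^{2}}{6} = - 6 P^{2} - \frac{P}{6}$)
$R{\left(a \right)} \left(-111\right) + \frac{43 - 20}{N + z} = \frac{1}{6} \cdot 0 \left(-1 - 0\right) \left(-111\right) + \frac{43 - 20}{-72 + 6} = \frac{1}{6} \cdot 0 \left(-1 + 0\right) \left(-111\right) + \frac{23}{-66} = \frac{1}{6} \cdot 0 \left(-1\right) \left(-111\right) + 23 \left(- \frac{1}{66}\right) = 0 \left(-111\right) - \frac{23}{66} = 0 - \frac{23}{66} = - \frac{23}{66}$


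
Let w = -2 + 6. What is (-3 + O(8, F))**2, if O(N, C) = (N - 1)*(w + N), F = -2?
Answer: 6561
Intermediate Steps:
w = 4
O(N, C) = (-1 + N)*(4 + N) (O(N, C) = (N - 1)*(4 + N) = (-1 + N)*(4 + N))
(-3 + O(8, F))**2 = (-3 + (-4 + 8**2 + 3*8))**2 = (-3 + (-4 + 64 + 24))**2 = (-3 + 84)**2 = 81**2 = 6561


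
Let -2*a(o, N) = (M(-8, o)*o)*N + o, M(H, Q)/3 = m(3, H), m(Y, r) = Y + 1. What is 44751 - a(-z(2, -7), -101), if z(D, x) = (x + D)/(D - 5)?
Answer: 274561/6 ≈ 45760.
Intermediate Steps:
m(Y, r) = 1 + Y
z(D, x) = (D + x)/(-5 + D)
M(H, Q) = 12 (M(H, Q) = 3*(1 + 3) = 3*4 = 12)
a(o, N) = -o/2 - 6*N*o (a(o, N) = -((12*o)*N + o)/2 = -(12*N*o + o)/2 = -(o + 12*N*o)/2 = -o/2 - 6*N*o)
44751 - a(-z(2, -7), -101) = 44751 - (-1)*(-(2 - 7)/(-5 + 2))*(1 + 12*(-101))/2 = 44751 - (-1)*(-(-5)/(-3))*(1 - 1212)/2 = 44751 - (-1)*(-(-1)*(-5)/3)*(-1211)/2 = 44751 - (-1)*(-1*5/3)*(-1211)/2 = 44751 - (-1)*(-5)*(-1211)/(2*3) = 44751 - 1*(-6055/6) = 44751 + 6055/6 = 274561/6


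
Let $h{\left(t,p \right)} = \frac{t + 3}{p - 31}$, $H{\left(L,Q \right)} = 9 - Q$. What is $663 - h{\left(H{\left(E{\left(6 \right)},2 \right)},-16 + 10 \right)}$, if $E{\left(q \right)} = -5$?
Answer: $\frac{24541}{37} \approx 663.27$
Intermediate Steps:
$h{\left(t,p \right)} = \frac{3 + t}{-31 + p}$
$663 - h{\left(H{\left(E{\left(6 \right)},2 \right)},-16 + 10 \right)} = 663 - \frac{3 + \left(9 - 2\right)}{-31 + \left(-16 + 10\right)} = 663 - \frac{3 + \left(9 - 2\right)}{-31 - 6} = 663 - \frac{3 + 7}{-37} = 663 - \left(- \frac{1}{37}\right) 10 = 663 - - \frac{10}{37} = 663 + \frac{10}{37} = \frac{24541}{37}$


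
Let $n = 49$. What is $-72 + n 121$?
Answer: $5857$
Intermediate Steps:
$-72 + n 121 = -72 + 49 \cdot 121 = -72 + 5929 = 5857$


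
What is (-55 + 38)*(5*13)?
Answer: -1105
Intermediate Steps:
(-55 + 38)*(5*13) = -17*65 = -1105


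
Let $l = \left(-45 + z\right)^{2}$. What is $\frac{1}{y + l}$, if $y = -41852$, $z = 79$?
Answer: $- \frac{1}{40696} \approx -2.4572 \cdot 10^{-5}$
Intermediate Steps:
$l = 1156$ ($l = \left(-45 + 79\right)^{2} = 34^{2} = 1156$)
$\frac{1}{y + l} = \frac{1}{-41852 + 1156} = \frac{1}{-40696} = - \frac{1}{40696}$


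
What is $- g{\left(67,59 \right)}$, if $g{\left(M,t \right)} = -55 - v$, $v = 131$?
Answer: $186$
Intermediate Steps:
$g{\left(M,t \right)} = -186$ ($g{\left(M,t \right)} = -55 - 131 = -186$)
$- g{\left(67,59 \right)} = \left(-1\right) \left(-186\right) = 186$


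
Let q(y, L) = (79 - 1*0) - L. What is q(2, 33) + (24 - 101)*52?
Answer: -3958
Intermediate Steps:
q(y, L) = 79 - L (q(y, L) = (79 + 0) - L = 79 - L)
q(2, 33) + (24 - 101)*52 = (79 - 1*33) + (24 - 101)*52 = (79 - 33) - 77*52 = 46 - 4004 = -3958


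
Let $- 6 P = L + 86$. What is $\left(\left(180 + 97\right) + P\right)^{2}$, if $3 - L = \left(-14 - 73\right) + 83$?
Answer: $\frac{273529}{4} \approx 68382.0$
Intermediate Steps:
$L = 7$ ($L = 3 - \left(\left(-14 - 73\right) + 83\right) = 3 - \left(-87 + 83\right) = 3 - -4 = 3 + 4 = 7$)
$P = - \frac{31}{2}$ ($P = - \frac{7 + 86}{6} = \left(- \frac{1}{6}\right) 93 = - \frac{31}{2} \approx -15.5$)
$\left(\left(180 + 97\right) + P\right)^{2} = \left(\left(180 + 97\right) - \frac{31}{2}\right)^{2} = \left(277 - \frac{31}{2}\right)^{2} = \left(\frac{523}{2}\right)^{2} = \frac{273529}{4}$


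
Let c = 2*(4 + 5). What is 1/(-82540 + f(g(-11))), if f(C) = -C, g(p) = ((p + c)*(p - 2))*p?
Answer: -1/83541 ≈ -1.1970e-5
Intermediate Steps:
c = 18 (c = 2*9 = 18)
g(p) = p*(-2 + p)*(18 + p) (g(p) = ((p + 18)*(p - 2))*p = ((18 + p)*(-2 + p))*p = ((-2 + p)*(18 + p))*p = p*(-2 + p)*(18 + p))
1/(-82540 + f(g(-11))) = 1/(-82540 - (-11)*(-36 + (-11)**2 + 16*(-11))) = 1/(-82540 - (-11)*(-36 + 121 - 176)) = 1/(-82540 - (-11)*(-91)) = 1/(-82540 - 1*1001) = 1/(-82540 - 1001) = 1/(-83541) = -1/83541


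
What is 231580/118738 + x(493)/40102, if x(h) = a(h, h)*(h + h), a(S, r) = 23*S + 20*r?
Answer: 622793476773/1190407819 ≈ 523.18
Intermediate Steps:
a(S, r) = 20*r + 23*S
x(h) = 86*h² (x(h) = (20*h + 23*h)*(h + h) = (43*h)*(2*h) = 86*h²)
231580/118738 + x(493)/40102 = 231580/118738 + (86*493²)/40102 = 231580*(1/118738) + (86*243049)*(1/40102) = 115790/59369 + 20902214*(1/40102) = 115790/59369 + 10451107/20051 = 622793476773/1190407819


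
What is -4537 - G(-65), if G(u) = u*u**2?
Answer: 270088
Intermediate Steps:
G(u) = u**3
-4537 - G(-65) = -4537 - 1*(-65)**3 = -4537 - 1*(-274625) = -4537 + 274625 = 270088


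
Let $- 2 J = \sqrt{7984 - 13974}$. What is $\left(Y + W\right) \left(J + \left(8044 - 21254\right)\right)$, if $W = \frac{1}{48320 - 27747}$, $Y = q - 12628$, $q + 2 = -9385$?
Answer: $\frac{5983001786740}{20573} + \frac{226457297 i \sqrt{5990}}{20573} \approx 2.9082 \cdot 10^{8} + 8.5193 \cdot 10^{5} i$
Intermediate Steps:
$q = -9387$ ($q = -2 - 9385 = -9387$)
$J = - \frac{i \sqrt{5990}}{2}$ ($J = - \frac{\sqrt{7984 - 13974}}{2} = - \frac{\sqrt{-5990}}{2} = - \frac{i \sqrt{5990}}{2} \approx - 38.698 i$)
$Y = -22015$ ($Y = -9387 - 12628 = -22015$)
$W = \frac{1}{20573} \approx 4.8607 \cdot 10^{-5}$
$\left(Y + W\right) \left(J + \left(8044 - 21254\right)\right) = \left(-22015 + \frac{1}{20573}\right) \left(- \frac{i \sqrt{5990}}{2} + \left(8044 - 21254\right)\right) = - \frac{452914594 \left(- \frac{i \sqrt{5990}}{2} - 13210\right)}{20573} = - \frac{452914594 \left(-13210 - \frac{i \sqrt{5990}}{2}\right)}{20573} = \frac{5983001786740}{20573} + \frac{226457297 i \sqrt{5990}}{20573}$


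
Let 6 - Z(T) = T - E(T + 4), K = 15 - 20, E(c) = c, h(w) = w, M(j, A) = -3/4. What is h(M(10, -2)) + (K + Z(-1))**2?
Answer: 97/4 ≈ 24.250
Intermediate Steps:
M(j, A) = -3/4 (M(j, A) = -3*1/4 = -3/4)
K = -5
Z(T) = 10 (Z(T) = 6 - (T - (T + 4)) = 6 - (T - (4 + T)) = 6 - (T + (-4 - T)) = 6 - 1*(-4) = 6 + 4 = 10)
h(M(10, -2)) + (K + Z(-1))**2 = -3/4 + (-5 + 10)**2 = -3/4 + 5**2 = -3/4 + 25 = 97/4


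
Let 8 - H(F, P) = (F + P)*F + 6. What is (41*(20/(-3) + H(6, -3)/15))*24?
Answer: -38048/5 ≈ -7609.6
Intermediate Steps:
H(F, P) = 2 - F*(F + P) (H(F, P) = 8 - ((F + P)*F + 6) = 8 - (F*(F + P) + 6) = 8 - (6 + F*(F + P)) = 8 + (-6 - F*(F + P)) = 2 - F*(F + P))
(41*(20/(-3) + H(6, -3)/15))*24 = (41*(20/(-3) + (2 - 1*6² - 1*6*(-3))/15))*24 = (41*(20*(-⅓) + (2 - 1*36 + 18)*(1/15)))*24 = (41*(-20/3 + (2 - 36 + 18)*(1/15)))*24 = (41*(-20/3 - 16*1/15))*24 = (41*(-20/3 - 16/15))*24 = (41*(-116/15))*24 = -4756/15*24 = -38048/5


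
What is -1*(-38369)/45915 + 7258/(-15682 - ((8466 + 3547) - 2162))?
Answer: 215474869/390782565 ≈ 0.55139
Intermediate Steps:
-1*(-38369)/45915 + 7258/(-15682 - ((8466 + 3547) - 2162)) = 38369*(1/45915) + 7258/(-15682 - (12013 - 2162)) = 38369/45915 + 7258/(-15682 - 1*9851) = 38369/45915 + 7258/(-15682 - 9851) = 38369/45915 + 7258/(-25533) = 38369/45915 + 7258*(-1/25533) = 38369/45915 - 7258/25533 = 215474869/390782565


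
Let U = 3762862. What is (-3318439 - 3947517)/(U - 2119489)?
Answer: -7265956/1643373 ≈ -4.4214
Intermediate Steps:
(-3318439 - 3947517)/(U - 2119489) = (-3318439 - 3947517)/(3762862 - 2119489) = -7265956/1643373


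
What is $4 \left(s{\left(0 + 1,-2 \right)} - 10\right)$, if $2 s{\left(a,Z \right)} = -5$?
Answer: $-50$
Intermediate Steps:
$s{\left(a,Z \right)} = - \frac{5}{2}$ ($s{\left(a,Z \right)} = \frac{1}{2} \left(-5\right) = - \frac{5}{2}$)
$4 \left(s{\left(0 + 1,-2 \right)} - 10\right) = 4 \left(- \frac{5}{2} - 10\right) = 4 \left(- \frac{25}{2}\right) = -50$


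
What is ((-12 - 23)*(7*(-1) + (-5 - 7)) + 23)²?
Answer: 473344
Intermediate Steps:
((-12 - 23)*(7*(-1) + (-5 - 7)) + 23)² = (-35*(-7 - 12) + 23)² = (-35*(-19) + 23)² = (665 + 23)² = 688² = 473344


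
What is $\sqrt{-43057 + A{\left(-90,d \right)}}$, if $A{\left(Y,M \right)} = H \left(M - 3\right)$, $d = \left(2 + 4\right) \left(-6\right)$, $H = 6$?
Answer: $i \sqrt{43291} \approx 208.06 i$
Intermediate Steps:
$d = -36$ ($d = 6 \left(-6\right) = -36$)
$A{\left(Y,M \right)} = -18 + 6 M$ ($A{\left(Y,M \right)} = 6 \left(M - 3\right) = 6 \left(-3 + M\right) = -18 + 6 M$)
$\sqrt{-43057 + A{\left(-90,d \right)}} = \sqrt{-43057 + \left(-18 + 6 \left(-36\right)\right)} = \sqrt{-43057 - 234} = \sqrt{-43291} = i \sqrt{43291}$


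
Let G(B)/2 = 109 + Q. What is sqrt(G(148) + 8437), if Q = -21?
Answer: 3*sqrt(957) ≈ 92.806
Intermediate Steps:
G(B) = 176 (G(B) = 2*(109 - 21) = 2*88 = 176)
sqrt(G(148) + 8437) = sqrt(176 + 8437) = sqrt(8613) = 3*sqrt(957)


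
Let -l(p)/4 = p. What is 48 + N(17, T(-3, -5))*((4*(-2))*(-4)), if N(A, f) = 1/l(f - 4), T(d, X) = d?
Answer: 344/7 ≈ 49.143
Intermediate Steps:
l(p) = -4*p
N(A, f) = 1/(16 - 4*f) (N(A, f) = 1/(-4*(f - 4)) = 1/(-4*(-4 + f)) = 1/(16 - 4*f))
48 + N(17, T(-3, -5))*((4*(-2))*(-4)) = 48 + (1/(4*(4 - 1*(-3))))*((4*(-2))*(-4)) = 48 + (1/(4*(4 + 3)))*(-8*(-4)) = 48 + ((¼)/7)*32 = 48 + ((¼)*(⅐))*32 = 48 + (1/28)*32 = 48 + 8/7 = 344/7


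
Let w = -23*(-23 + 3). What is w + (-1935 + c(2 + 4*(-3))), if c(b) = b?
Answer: -1485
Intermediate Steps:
w = 460 (w = -23*(-20) = 460)
w + (-1935 + c(2 + 4*(-3))) = 460 + (-1935 + (2 + 4*(-3))) = 460 + (-1935 + (2 - 12)) = 460 + (-1935 - 10) = 460 - 1945 = -1485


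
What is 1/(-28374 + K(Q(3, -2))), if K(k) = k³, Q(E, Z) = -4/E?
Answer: -27/766162 ≈ -3.5241e-5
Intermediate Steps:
1/(-28374 + K(Q(3, -2))) = 1/(-28374 + (-4/3)³) = 1/(-28374 - 64/27) = 1/(-766162/27) = -27/766162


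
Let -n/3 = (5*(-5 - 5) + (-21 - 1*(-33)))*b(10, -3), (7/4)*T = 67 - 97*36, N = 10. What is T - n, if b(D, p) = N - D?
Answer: -13700/7 ≈ -1957.1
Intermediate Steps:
b(D, p) = 10 - D
T = -13700/7 (T = 4*(67 - 97*36)/7 = 4*(67 - 3492)/7 = (4/7)*(-3425) = -13700/7 ≈ -1957.1)
n = 0 (n = -3*(5*(-5 - 5) + (-21 - 1*(-33)))*(10 - 1*10) = -3*(5*(-10) + (-21 + 33))*(10 - 10) = -3*(-50 + 12)*0 = -(-114)*0 = -3*0 = 0)
T - n = -13700/7 - 1*0 = -13700/7 + 0 = -13700/7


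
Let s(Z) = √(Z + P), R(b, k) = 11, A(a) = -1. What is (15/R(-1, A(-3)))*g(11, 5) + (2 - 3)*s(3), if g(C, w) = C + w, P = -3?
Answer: 240/11 ≈ 21.818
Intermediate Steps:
s(Z) = √(-3 + Z) (s(Z) = √(Z - 3) = √(-3 + Z))
(15/R(-1, A(-3)))*g(11, 5) + (2 - 3)*s(3) = (15/11)*(11 + 5) + (2 - 3)*√(-3 + 3) = (15*(1/11))*16 - √0 = (15/11)*16 - 1*0 = 240/11 + 0 = 240/11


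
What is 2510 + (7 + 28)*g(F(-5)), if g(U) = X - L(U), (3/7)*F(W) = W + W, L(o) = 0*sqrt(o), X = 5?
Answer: 2685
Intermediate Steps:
L(o) = 0
F(W) = 14*W/3 (F(W) = 7*(W + W)/3 = 7*(2*W)/3 = 14*W/3)
g(U) = 5 (g(U) = 5 - 1*0 = 5 + 0 = 5)
2510 + (7 + 28)*g(F(-5)) = 2510 + (7 + 28)*5 = 2510 + 35*5 = 2510 + 175 = 2685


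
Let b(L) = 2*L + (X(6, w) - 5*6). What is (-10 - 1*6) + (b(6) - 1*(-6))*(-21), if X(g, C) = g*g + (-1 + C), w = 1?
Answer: -520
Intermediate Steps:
X(g, C) = -1 + C + g**2 (X(g, C) = g**2 + (-1 + C) = -1 + C + g**2)
b(L) = 6 + 2*L (b(L) = 2*L + ((-1 + 1 + 6**2) - 5*6) = 2*L + ((-1 + 1 + 36) - 30) = 2*L + (36 - 30) = 2*L + 6 = 6 + 2*L)
(-10 - 1*6) + (b(6) - 1*(-6))*(-21) = (-10 - 1*6) + ((6 + 2*6) - 1*(-6))*(-21) = (-10 - 6) + ((6 + 12) + 6)*(-21) = -16 + (18 + 6)*(-21) = -16 + 24*(-21) = -16 - 504 = -520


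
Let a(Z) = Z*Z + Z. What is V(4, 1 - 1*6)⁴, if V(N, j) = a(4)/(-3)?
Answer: 160000/81 ≈ 1975.3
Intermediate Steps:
a(Z) = Z + Z² (a(Z) = Z² + Z = Z + Z²)
V(N, j) = -20/3 (V(N, j) = (4*(1 + 4))/(-3) = (4*5)*(-⅓) = 20*(-⅓) = -20/3)
V(4, 1 - 1*6)⁴ = (-20/3)⁴ = 160000/81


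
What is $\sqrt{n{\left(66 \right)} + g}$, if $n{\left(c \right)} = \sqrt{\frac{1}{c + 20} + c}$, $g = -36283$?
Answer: $\frac{\sqrt{-268349068 + 86 \sqrt{488222}}}{86} \approx 190.46 i$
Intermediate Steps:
$n{\left(c \right)} = \sqrt{c + \frac{1}{20 + c}}$ ($n{\left(c \right)} = \sqrt{\frac{1}{20 + c} + c} = \sqrt{c + \frac{1}{20 + c}}$)
$\sqrt{n{\left(66 \right)} + g} = \sqrt{\sqrt{\frac{1 + 66 \left(20 + 66\right)}{20 + 66}} - 36283} = \sqrt{\sqrt{\frac{1 + 66 \cdot 86}{86}} - 36283} = \sqrt{\sqrt{\frac{1 + 5676}{86}} - 36283} = \sqrt{\sqrt{\frac{1}{86} \cdot 5677} - 36283} = \sqrt{\sqrt{\frac{5677}{86}} - 36283} = \sqrt{\frac{\sqrt{488222}}{86} - 36283} = \sqrt{-36283 + \frac{\sqrt{488222}}{86}}$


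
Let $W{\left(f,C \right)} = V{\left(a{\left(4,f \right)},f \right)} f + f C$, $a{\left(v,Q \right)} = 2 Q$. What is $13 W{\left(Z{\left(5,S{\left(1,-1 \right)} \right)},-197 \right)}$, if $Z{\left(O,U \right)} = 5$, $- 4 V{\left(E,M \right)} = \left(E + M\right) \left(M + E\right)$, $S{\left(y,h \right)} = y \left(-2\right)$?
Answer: $- \frac{65845}{4} \approx -16461.0$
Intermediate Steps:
$S{\left(y,h \right)} = - 2 y$
$V{\left(E,M \right)} = - \frac{\left(E + M\right)^{2}}{4}$ ($V{\left(E,M \right)} = - \frac{\left(E + M\right) \left(M + E\right)}{4} = - \frac{\left(E + M\right) \left(E + M\right)}{4} = - \frac{\left(E + M\right)^{2}}{4}$)
$W{\left(f,C \right)} = - \frac{9 f^{3}}{4} + C f$ ($W{\left(f,C \right)} = - \frac{\left(2 f + f\right)^{2}}{4} f + f C = - \frac{\left(3 f\right)^{2}}{4} f + C f = - \frac{9 f^{2}}{4} f + C f = - \frac{9 f^{3}}{4} + C f$)
$13 W{\left(Z{\left(5,S{\left(1,-1 \right)} \right)},-197 \right)} = 13 \cdot 5 \left(-197 - \frac{9 \cdot 5^{2}}{4}\right) = 13 \cdot 5 \left(-197 - \frac{225}{4}\right) = 13 \cdot 5 \left(- \frac{1013}{4}\right) = 13 \left(- \frac{5065}{4}\right) = - \frac{65845}{4}$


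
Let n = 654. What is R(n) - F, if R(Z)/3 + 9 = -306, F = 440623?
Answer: -441568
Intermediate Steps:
R(Z) = -945 (R(Z) = -27 + 3*(-306) = -27 - 918 = -945)
R(n) - F = -945 - 1*440623 = -945 - 440623 = -441568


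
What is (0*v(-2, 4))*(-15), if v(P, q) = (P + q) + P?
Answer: 0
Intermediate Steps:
v(P, q) = q + 2*P
(0*v(-2, 4))*(-15) = (0*(4 + 2*(-2)))*(-15) = (0*(4 - 4))*(-15) = (0*0)*(-15) = 0*(-15) = 0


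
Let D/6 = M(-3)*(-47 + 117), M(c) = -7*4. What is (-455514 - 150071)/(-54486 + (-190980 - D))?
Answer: 605585/233706 ≈ 2.5912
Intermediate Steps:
M(c) = -28
D = -11760 (D = 6*(-28*(-47 + 117)) = 6*(-28*70) = 6*(-1960) = -11760)
(-455514 - 150071)/(-54486 + (-190980 - D)) = (-455514 - 150071)/(-54486 + (-190980 - 1*(-11760))) = -605585/(-54486 + (-190980 + 11760)) = -605585/(-54486 - 179220) = -605585/(-233706) = -605585*(-1/233706) = 605585/233706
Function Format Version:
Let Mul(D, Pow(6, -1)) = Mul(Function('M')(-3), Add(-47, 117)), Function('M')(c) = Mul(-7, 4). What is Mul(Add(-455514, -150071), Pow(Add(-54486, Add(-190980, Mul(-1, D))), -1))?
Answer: Rational(605585, 233706) ≈ 2.5912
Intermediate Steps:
Function('M')(c) = -28
D = -11760 (D = Mul(6, Mul(-28, Add(-47, 117))) = Mul(6, Mul(-28, 70)) = Mul(6, -1960) = -11760)
Mul(Add(-455514, -150071), Pow(Add(-54486, Add(-190980, Mul(-1, D))), -1)) = Mul(Add(-455514, -150071), Pow(Add(-54486, Add(-190980, Mul(-1, -11760))), -1)) = Mul(-605585, Pow(Add(-54486, Add(-190980, 11760)), -1)) = Mul(-605585, Pow(Add(-54486, -179220), -1)) = Mul(-605585, Pow(-233706, -1)) = Mul(-605585, Rational(-1, 233706)) = Rational(605585, 233706)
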